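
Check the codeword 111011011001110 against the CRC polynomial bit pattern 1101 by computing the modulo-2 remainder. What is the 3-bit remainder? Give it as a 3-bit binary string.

001

Modulo-2 division of 111011011001110 by 1101:
  pos 0: 1110 XOR 1101 = 0011
  pos 2: 1111 XOR 1101 = 0010
  pos 4: 1001 XOR 1101 = 0100
  pos 5: 1001 XOR 1101 = 0100
  pos 6: 1000 XOR 1101 = 0101
  pos 7: 1010 XOR 1101 = 0111
  pos 8: 1111 XOR 1101 = 0010
  pos 10: 1011 XOR 1101 = 0110
  pos 11: 1100 XOR 1101 = 0001
Remainder = 001 (nonzero — an error is detected).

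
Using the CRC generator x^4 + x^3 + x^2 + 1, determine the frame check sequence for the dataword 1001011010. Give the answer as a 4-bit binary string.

Append 4 zeros: 10010110100000. Divide by 11101 (XOR where the leading bit is 1):
  pos 0: 10010 XOR 11101 = 01111
  pos 1: 11111 XOR 11101 = 00010
  pos 4: 10101 XOR 11101 = 01000
  pos 5: 10000 XOR 11101 = 01101
  pos 6: 11010 XOR 11101 = 00111
  pos 8: 11100 XOR 11101 = 00001
Remainder (last 4 bits) = 0010. This is the CRC / FCS.

0010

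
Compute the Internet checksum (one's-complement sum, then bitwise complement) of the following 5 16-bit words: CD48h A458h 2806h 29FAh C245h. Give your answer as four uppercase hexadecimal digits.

One's-complement addition (fold any carry out of bit 15 back into bit 0):
  0xCD48 + 0xA458 = 0x171A0 → wrap carry → 0x71A1
  0x71A1 + 0x2806 = 0x099A7
  0x99A7 + 0x29FA = 0x0C3A1
  0xC3A1 + 0xC245 = 0x185E6 → wrap carry → 0x85E7
One's-complement sum = 0x85E7.
Checksum = ~0x85E7 & 0xFFFF = 0x7A18.

7A18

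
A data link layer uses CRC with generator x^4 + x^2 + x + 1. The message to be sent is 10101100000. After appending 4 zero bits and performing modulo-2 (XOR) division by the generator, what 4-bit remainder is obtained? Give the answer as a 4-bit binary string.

0011

Append 4 zeros: 101011000000000. Divide by 10111 (XOR where the leading bit is 1):
  pos 0: 10101 XOR 10111 = 00010
  pos 3: 10100 XOR 10111 = 00011
  pos 6: 11000 XOR 10111 = 01111
  pos 7: 11110 XOR 10111 = 01001
  pos 8: 10010 XOR 10111 = 00101
  pos 10: 10100 XOR 10111 = 00011
Remainder (last 4 bits) = 0011. This is the CRC / FCS.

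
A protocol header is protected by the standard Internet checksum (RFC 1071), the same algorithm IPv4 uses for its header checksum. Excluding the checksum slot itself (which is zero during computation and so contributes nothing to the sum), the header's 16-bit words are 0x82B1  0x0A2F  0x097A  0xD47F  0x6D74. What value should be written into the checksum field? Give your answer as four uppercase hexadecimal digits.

One's-complement addition (fold any carry out of bit 15 back into bit 0):
  0x82B1 + 0x0A2F = 0x08CE0
  0x8CE0 + 0x097A = 0x0965A
  0x965A + 0xD47F = 0x16AD9 → wrap carry → 0x6ADA
  0x6ADA + 0x6D74 = 0x0D84E
One's-complement sum = 0xD84E.
Checksum = ~0xD84E & 0xFFFF = 0x27B1.

27B1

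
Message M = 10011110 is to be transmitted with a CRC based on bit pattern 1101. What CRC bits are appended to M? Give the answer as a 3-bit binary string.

110

Append 3 zeros: 10011110000. Divide by 1101 (XOR where the leading bit is 1):
  pos 0: 1001 XOR 1101 = 0100
  pos 1: 1001 XOR 1101 = 0100
  pos 2: 1001 XOR 1101 = 0100
  pos 3: 1001 XOR 1101 = 0100
  pos 4: 1000 XOR 1101 = 0101
  pos 5: 1010 XOR 1101 = 0111
  pos 6: 1110 XOR 1101 = 0011
Remainder (last 3 bits) = 110. This is the CRC / FCS.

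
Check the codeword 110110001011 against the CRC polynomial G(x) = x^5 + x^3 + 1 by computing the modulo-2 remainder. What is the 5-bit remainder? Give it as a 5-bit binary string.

Modulo-2 division of 110110001011 by 101001:
  pos 0: 110110 XOR 101001 = 011111
  pos 1: 111110 XOR 101001 = 010111
  pos 2: 101110 XOR 101001 = 000111
  pos 5: 111101 XOR 101001 = 010100
  pos 6: 101001 XOR 101001 = 000000
Remainder = 00000 (zero — the frame passes the CRC check).

00000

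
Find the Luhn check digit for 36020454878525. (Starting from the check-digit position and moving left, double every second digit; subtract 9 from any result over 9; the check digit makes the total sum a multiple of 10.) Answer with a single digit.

Partial digits right→left: 5 2 5 8 7 8 4 5 4 0 2 0 6 3
Double every second digit counting from the check-digit position (so the 1st, 3rd, 5th, ... of the partial from the right).
  doubled (with −9 where >9): 1 1 5 8 8 4 3 → sum 30
  kept as-is: 2 8 8 5 0 0 3 → sum 26
Total = 30 + 26 = 56.
Check digit = (10 − (56 mod 10)) mod 10 = 4.

4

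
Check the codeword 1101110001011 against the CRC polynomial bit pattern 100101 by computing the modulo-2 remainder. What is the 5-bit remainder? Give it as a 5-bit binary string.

Modulo-2 division of 1101110001011 by 100101:
  pos 0: 110111 XOR 100101 = 010010
  pos 1: 100100 XOR 100101 = 000001
  pos 6: 100101 XOR 100101 = 000000
Remainder = 00001 (nonzero — an error is detected).

00001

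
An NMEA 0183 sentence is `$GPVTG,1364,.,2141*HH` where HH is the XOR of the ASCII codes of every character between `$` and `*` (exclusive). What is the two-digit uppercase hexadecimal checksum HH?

56

XOR the ASCII codes of the payload characters:
  'G' = 0x47 → acc = 0x47
  'P' = 0x50 → acc = 0x17
  'V' = 0x56 → acc = 0x41
  'T' = 0x54 → acc = 0x15
  'G' = 0x47 → acc = 0x52
  ',' = 0x2C → acc = 0x7E
  '1' = 0x31 → acc = 0x4F
  '3' = 0x33 → acc = 0x7C
  '6' = 0x36 → acc = 0x4A
  '4' = 0x34 → acc = 0x7E
  ',' = 0x2C → acc = 0x52
  '.' = 0x2E → acc = 0x7C
  ',' = 0x2C → acc = 0x50
  '2' = 0x32 → acc = 0x62
  '1' = 0x31 → acc = 0x53
  '4' = 0x34 → acc = 0x67
  '1' = 0x31 → acc = 0x56
Checksum = 0x56.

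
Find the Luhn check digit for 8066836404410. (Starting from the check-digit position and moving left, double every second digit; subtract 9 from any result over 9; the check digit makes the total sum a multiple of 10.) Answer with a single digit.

Partial digits right→left: 0 1 4 4 0 4 6 3 8 6 6 0 8
Double every second digit counting from the check-digit position (so the 1st, 3rd, 5th, ... of the partial from the right).
  doubled (with −9 where >9): 0 8 0 3 7 3 7 → sum 28
  kept as-is: 1 4 4 3 6 0 → sum 18
Total = 28 + 18 = 46.
Check digit = (10 − (46 mod 10)) mod 10 = 4.

4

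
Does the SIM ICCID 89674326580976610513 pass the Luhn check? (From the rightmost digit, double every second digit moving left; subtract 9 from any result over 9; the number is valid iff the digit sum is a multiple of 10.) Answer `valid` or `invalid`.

valid

From the right, keep odd positions and double even positions (subtract 9 from any doubled value over 9):
  doubled (positions 2,4,...): 2 0 3 5 0 1 4 8 3 7 → sum 33
  kept (positions 1,3,...): 3 5 1 6 9 8 6 3 7 9 → sum 57
Total = 90.
90 mod 10 = 0, so the number is valid.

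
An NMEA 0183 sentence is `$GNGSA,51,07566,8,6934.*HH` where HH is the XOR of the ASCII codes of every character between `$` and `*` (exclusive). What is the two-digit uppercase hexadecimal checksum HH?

74

XOR the ASCII codes of the payload characters:
  'G' = 0x47 → acc = 0x47
  'N' = 0x4E → acc = 0x09
  'G' = 0x47 → acc = 0x4E
  'S' = 0x53 → acc = 0x1D
  'A' = 0x41 → acc = 0x5C
  ',' = 0x2C → acc = 0x70
  '5' = 0x35 → acc = 0x45
  '1' = 0x31 → acc = 0x74
  ',' = 0x2C → acc = 0x58
  '0' = 0x30 → acc = 0x68
  '7' = 0x37 → acc = 0x5F
  '5' = 0x35 → acc = 0x6A
  '6' = 0x36 → acc = 0x5C
  '6' = 0x36 → acc = 0x6A
  ',' = 0x2C → acc = 0x46
  '8' = 0x38 → acc = 0x7E
  ',' = 0x2C → acc = 0x52
  '6' = 0x36 → acc = 0x64
  '9' = 0x39 → acc = 0x5D
  '3' = 0x33 → acc = 0x6E
  '4' = 0x34 → acc = 0x5A
  '.' = 0x2E → acc = 0x74
Checksum = 0x74.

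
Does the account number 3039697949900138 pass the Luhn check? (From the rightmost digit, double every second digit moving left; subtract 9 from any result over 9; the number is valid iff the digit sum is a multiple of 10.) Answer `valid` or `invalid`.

invalid

From the right, keep odd positions and double even positions (subtract 9 from any doubled value over 9):
  doubled (positions 2,4,...): 6 0 9 8 5 3 6 6 → sum 43
  kept (positions 1,3,...): 8 1 0 9 9 9 9 0 → sum 45
Total = 88.
88 mod 10 = 8, so the number is invalid.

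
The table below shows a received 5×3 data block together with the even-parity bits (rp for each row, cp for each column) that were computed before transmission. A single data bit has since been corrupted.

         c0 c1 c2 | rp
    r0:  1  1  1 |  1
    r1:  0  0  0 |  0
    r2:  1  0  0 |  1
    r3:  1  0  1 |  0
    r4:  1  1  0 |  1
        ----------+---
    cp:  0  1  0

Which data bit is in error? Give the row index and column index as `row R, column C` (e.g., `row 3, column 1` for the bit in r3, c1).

row 4, column 1

Recompute each row's even parity and compare to rp:
  r0: data parity 1, sent rp 1 → ok
  r1: data parity 0, sent rp 0 → ok
  r2: data parity 1, sent rp 1 → ok
  r3: data parity 0, sent rp 0 → ok
  r4: data parity 0, sent rp 1 → mismatch
Recompute each column's even parity and compare to cp:
  c0: data parity 0, sent cp 0 → ok
  c1: data parity 0, sent cp 1 → mismatch
  c2: data parity 0, sent cp 0 → ok
Exactly one row (r4) and one column (c1) fail → the flipped bit is at their intersection.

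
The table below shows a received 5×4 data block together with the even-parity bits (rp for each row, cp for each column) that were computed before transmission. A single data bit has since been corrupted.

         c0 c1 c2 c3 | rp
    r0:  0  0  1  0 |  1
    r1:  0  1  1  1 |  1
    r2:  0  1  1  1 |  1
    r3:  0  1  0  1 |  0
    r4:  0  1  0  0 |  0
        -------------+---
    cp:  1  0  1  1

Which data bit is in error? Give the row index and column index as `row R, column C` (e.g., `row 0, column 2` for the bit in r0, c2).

row 4, column 0

Recompute each row's even parity and compare to rp:
  r0: data parity 1, sent rp 1 → ok
  r1: data parity 1, sent rp 1 → ok
  r2: data parity 1, sent rp 1 → ok
  r3: data parity 0, sent rp 0 → ok
  r4: data parity 1, sent rp 0 → mismatch
Recompute each column's even parity and compare to cp:
  c0: data parity 0, sent cp 1 → mismatch
  c1: data parity 0, sent cp 0 → ok
  c2: data parity 1, sent cp 1 → ok
  c3: data parity 1, sent cp 1 → ok
Exactly one row (r4) and one column (c0) fail → the flipped bit is at their intersection.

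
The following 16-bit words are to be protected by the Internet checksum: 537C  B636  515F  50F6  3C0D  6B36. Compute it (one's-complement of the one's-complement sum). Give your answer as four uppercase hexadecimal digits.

ACB3

One's-complement addition (fold any carry out of bit 15 back into bit 0):
  0x537C + 0xB636 = 0x109B2 → wrap carry → 0x09B3
  0x09B3 + 0x515F = 0x05B12
  0x5B12 + 0x50F6 = 0x0AC08
  0xAC08 + 0x3C0D = 0x0E815
  0xE815 + 0x6B36 = 0x1534B → wrap carry → 0x534C
One's-complement sum = 0x534C.
Checksum = ~0x534C & 0xFFFF = 0xACB3.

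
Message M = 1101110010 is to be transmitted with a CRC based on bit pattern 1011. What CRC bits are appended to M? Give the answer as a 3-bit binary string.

000

Append 3 zeros: 1101110010000. Divide by 1011 (XOR where the leading bit is 1):
  pos 0: 1101 XOR 1011 = 0110
  pos 1: 1101 XOR 1011 = 0110
  pos 2: 1101 XOR 1011 = 0110
  pos 3: 1100 XOR 1011 = 0111
  pos 4: 1110 XOR 1011 = 0101
  pos 5: 1011 XOR 1011 = 0000
Remainder (last 3 bits) = 000. This is the CRC / FCS.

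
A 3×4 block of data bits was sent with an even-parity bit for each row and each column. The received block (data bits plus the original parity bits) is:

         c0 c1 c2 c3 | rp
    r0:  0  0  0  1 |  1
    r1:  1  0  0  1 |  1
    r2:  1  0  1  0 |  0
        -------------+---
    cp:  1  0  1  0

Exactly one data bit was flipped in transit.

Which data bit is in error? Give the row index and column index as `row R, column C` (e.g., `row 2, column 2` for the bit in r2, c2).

row 1, column 0

Recompute each row's even parity and compare to rp:
  r0: data parity 1, sent rp 1 → ok
  r1: data parity 0, sent rp 1 → mismatch
  r2: data parity 0, sent rp 0 → ok
Recompute each column's even parity and compare to cp:
  c0: data parity 0, sent cp 1 → mismatch
  c1: data parity 0, sent cp 0 → ok
  c2: data parity 1, sent cp 1 → ok
  c3: data parity 0, sent cp 0 → ok
Exactly one row (r1) and one column (c0) fail → the flipped bit is at their intersection.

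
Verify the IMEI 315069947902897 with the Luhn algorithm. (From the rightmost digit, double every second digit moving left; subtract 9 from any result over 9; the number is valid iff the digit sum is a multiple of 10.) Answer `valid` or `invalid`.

From the right, keep odd positions and double even positions (subtract 9 from any doubled value over 9):
  doubled (positions 2,4,...): 9 4 9 8 9 0 2 → sum 41
  kept (positions 1,3,...): 7 8 0 7 9 6 5 3 → sum 45
Total = 86.
86 mod 10 = 6, so the number is invalid.

invalid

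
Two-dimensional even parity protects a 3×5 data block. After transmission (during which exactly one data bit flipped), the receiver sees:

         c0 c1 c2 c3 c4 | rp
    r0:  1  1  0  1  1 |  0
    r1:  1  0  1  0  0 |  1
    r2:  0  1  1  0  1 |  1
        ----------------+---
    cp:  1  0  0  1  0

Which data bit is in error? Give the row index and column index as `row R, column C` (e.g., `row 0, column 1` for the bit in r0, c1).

row 1, column 0

Recompute each row's even parity and compare to rp:
  r0: data parity 0, sent rp 0 → ok
  r1: data parity 0, sent rp 1 → mismatch
  r2: data parity 1, sent rp 1 → ok
Recompute each column's even parity and compare to cp:
  c0: data parity 0, sent cp 1 → mismatch
  c1: data parity 0, sent cp 0 → ok
  c2: data parity 0, sent cp 0 → ok
  c3: data parity 1, sent cp 1 → ok
  c4: data parity 0, sent cp 0 → ok
Exactly one row (r1) and one column (c0) fail → the flipped bit is at their intersection.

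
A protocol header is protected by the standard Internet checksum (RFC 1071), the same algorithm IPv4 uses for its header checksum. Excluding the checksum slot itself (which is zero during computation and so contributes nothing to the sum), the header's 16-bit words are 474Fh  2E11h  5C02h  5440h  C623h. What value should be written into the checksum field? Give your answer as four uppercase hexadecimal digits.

1439

One's-complement addition (fold any carry out of bit 15 back into bit 0):
  0x474F + 0x2E11 = 0x07560
  0x7560 + 0x5C02 = 0x0D162
  0xD162 + 0x5440 = 0x125A2 → wrap carry → 0x25A3
  0x25A3 + 0xC623 = 0x0EBC6
One's-complement sum = 0xEBC6.
Checksum = ~0xEBC6 & 0xFFFF = 0x1439.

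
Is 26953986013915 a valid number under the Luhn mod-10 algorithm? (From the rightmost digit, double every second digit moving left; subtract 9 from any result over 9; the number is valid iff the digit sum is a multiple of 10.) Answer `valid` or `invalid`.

From the right, keep odd positions and double even positions (subtract 9 from any doubled value over 9):
  doubled (positions 2,4,...): 2 6 0 7 6 9 4 → sum 34
  kept (positions 1,3,...): 5 9 1 6 9 5 6 → sum 41
Total = 75.
75 mod 10 = 5, so the number is invalid.

invalid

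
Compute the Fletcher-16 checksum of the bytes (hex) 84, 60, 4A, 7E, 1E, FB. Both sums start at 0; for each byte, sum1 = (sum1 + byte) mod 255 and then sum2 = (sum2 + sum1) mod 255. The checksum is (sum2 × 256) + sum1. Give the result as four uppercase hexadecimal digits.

D9C7

Running sums (mod 255):
  after byte 0 (84): sum1=132, sum2=132
  after byte 1 (60): sum1=228, sum2=105
  after byte 2 (4A): sum1=47, sum2=152
  after byte 3 (7E): sum1=173, sum2=70
  after byte 4 (1E): sum1=203, sum2=18
  after byte 5 (FB): sum1=199, sum2=217
Checksum = sum2·256 + sum1 = 217·256 + 199 = 55751 = 0xD9C7.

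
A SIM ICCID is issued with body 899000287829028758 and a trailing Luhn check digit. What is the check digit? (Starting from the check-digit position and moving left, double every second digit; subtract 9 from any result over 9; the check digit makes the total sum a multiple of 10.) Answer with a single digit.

1

Partial digits right→left: 8 5 7 8 2 0 9 2 8 7 8 2 0 0 0 9 9 8
Double every second digit counting from the check-digit position (so the 1st, 3rd, 5th, ... of the partial from the right).
  doubled (with −9 where >9): 7 5 4 9 7 7 0 0 9 → sum 48
  kept as-is: 5 8 0 2 7 2 0 9 8 → sum 41
Total = 48 + 41 = 89.
Check digit = (10 − (89 mod 10)) mod 10 = 1.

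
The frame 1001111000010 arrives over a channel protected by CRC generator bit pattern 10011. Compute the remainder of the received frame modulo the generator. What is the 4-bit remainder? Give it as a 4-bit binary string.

Modulo-2 division of 1001111000010 by 10011:
  pos 0: 10011 XOR 10011 = 00000
  pos 5: 11000 XOR 10011 = 01011
  pos 6: 10110 XOR 10011 = 00101
  pos 8: 10110 XOR 10011 = 00101
Remainder = 0101 (nonzero — an error is detected).

0101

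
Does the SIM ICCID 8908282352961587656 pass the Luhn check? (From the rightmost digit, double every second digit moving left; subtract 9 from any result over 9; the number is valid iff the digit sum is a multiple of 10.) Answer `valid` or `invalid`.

From the right, keep odd positions and double even positions (subtract 9 from any doubled value over 9):
  doubled (positions 2,4,...): 1 5 1 3 4 6 7 7 9 → sum 43
  kept (positions 1,3,...): 6 6 8 1 9 5 2 2 0 8 → sum 47
Total = 90.
90 mod 10 = 0, so the number is valid.

valid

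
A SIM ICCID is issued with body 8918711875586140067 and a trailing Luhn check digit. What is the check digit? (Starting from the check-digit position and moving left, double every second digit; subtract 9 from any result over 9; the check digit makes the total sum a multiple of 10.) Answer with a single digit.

Partial digits right→left: 7 6 0 0 4 1 6 8 5 5 7 8 1 1 7 8 1 9 8
Double every second digit counting from the check-digit position (so the 1st, 3rd, 5th, ... of the partial from the right).
  doubled (with −9 where >9): 5 0 8 3 1 5 2 5 2 7 → sum 38
  kept as-is: 6 0 1 8 5 8 1 8 9 → sum 46
Total = 38 + 46 = 84.
Check digit = (10 − (84 mod 10)) mod 10 = 6.

6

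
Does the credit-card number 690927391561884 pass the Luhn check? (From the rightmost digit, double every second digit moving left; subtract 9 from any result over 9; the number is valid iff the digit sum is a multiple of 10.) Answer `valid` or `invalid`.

From the right, keep odd positions and double even positions (subtract 9 from any doubled value over 9):
  doubled (positions 2,4,...): 7 2 1 9 5 9 9 → sum 42
  kept (positions 1,3,...): 4 8 6 1 3 2 0 6 → sum 30
Total = 72.
72 mod 10 = 2, so the number is invalid.

invalid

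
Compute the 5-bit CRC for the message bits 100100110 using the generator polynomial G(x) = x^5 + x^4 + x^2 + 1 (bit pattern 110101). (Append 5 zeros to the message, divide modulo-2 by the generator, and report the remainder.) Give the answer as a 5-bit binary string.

11110

Append 5 zeros: 10010011000000. Divide by 110101 (XOR where the leading bit is 1):
  pos 0: 100100 XOR 110101 = 010001
  pos 1: 100011 XOR 110101 = 010110
  pos 2: 101101 XOR 110101 = 011000
  pos 3: 110000 XOR 110101 = 000101
  pos 6: 101000 XOR 110101 = 011101
  pos 7: 111010 XOR 110101 = 001111
Remainder (last 5 bits) = 11110. This is the CRC / FCS.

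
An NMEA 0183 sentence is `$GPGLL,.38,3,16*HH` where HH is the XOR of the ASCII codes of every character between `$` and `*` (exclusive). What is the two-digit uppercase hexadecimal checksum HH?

XOR the ASCII codes of the payload characters:
  'G' = 0x47 → acc = 0x47
  'P' = 0x50 → acc = 0x17
  'G' = 0x47 → acc = 0x50
  'L' = 0x4C → acc = 0x1C
  'L' = 0x4C → acc = 0x50
  ',' = 0x2C → acc = 0x7C
  '.' = 0x2E → acc = 0x52
  '3' = 0x33 → acc = 0x61
  '8' = 0x38 → acc = 0x59
  ',' = 0x2C → acc = 0x75
  '3' = 0x33 → acc = 0x46
  ',' = 0x2C → acc = 0x6A
  '1' = 0x31 → acc = 0x5B
  '6' = 0x36 → acc = 0x6D
Checksum = 0x6D.

6D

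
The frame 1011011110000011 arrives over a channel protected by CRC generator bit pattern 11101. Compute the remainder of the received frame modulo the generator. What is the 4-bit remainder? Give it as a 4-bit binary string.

Modulo-2 division of 1011011110000011 by 11101:
  pos 0: 10110 XOR 11101 = 01011
  pos 1: 10111 XOR 11101 = 01010
  pos 2: 10101 XOR 11101 = 01000
  pos 3: 10001 XOR 11101 = 01100
  pos 4: 11001 XOR 11101 = 00100
  pos 6: 10000 XOR 11101 = 01101
  pos 7: 11010 XOR 11101 = 00111
  pos 9: 11100 XOR 11101 = 00001
Remainder = 0111 (nonzero — an error is detected).

0111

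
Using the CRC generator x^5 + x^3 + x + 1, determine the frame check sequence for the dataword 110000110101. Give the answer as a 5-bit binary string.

Append 5 zeros: 11000011010100000. Divide by 101011 (XOR where the leading bit is 1):
  pos 0: 110000 XOR 101011 = 011011
  pos 1: 110111 XOR 101011 = 011100
  pos 2: 111001 XOR 101011 = 010010
  pos 3: 100100 XOR 101011 = 001111
  pos 5: 111110 XOR 101011 = 010101
  pos 6: 101011 XOR 101011 = 000000
Remainder (last 5 bits) = 00000. This is the CRC / FCS.

00000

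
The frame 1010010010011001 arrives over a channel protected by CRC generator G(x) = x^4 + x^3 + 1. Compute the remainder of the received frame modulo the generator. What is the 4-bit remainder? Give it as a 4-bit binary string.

1010

Modulo-2 division of 1010010010011001 by 11001:
  pos 0: 10100 XOR 11001 = 01101
  pos 1: 11011 XOR 11001 = 00010
  pos 4: 10001 XOR 11001 = 01000
  pos 5: 10000 XOR 11001 = 01001
  pos 6: 10010 XOR 11001 = 01011
  pos 7: 10111 XOR 11001 = 01110
  pos 8: 11101 XOR 11001 = 00100
  pos 10: 10000 XOR 11001 = 01001
  pos 11: 10011 XOR 11001 = 01010
Remainder = 1010 (nonzero — an error is detected).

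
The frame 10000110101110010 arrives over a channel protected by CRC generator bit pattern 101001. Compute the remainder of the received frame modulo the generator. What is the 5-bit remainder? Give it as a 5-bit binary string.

Modulo-2 division of 10000110101110010 by 101001:
  pos 0: 100001 XOR 101001 = 001000
  pos 2: 100010 XOR 101001 = 001011
  pos 4: 101110 XOR 101001 = 000111
  pos 7: 111111 XOR 101001 = 010110
  pos 8: 101100 XOR 101001 = 000101
  pos 11: 101010 XOR 101001 = 000011
Remainder = 00011 (nonzero — an error is detected).

00011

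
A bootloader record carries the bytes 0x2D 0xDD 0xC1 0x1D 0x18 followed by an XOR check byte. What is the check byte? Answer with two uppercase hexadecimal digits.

XOR the bytes together:
  start with 0x2D
  0x2D ⊕ 0xDD = 0xF0
  0xF0 ⊕ 0xC1 = 0x31
  0x31 ⊕ 0x1D = 0x2C
  0x2C ⊕ 0x18 = 0x34

34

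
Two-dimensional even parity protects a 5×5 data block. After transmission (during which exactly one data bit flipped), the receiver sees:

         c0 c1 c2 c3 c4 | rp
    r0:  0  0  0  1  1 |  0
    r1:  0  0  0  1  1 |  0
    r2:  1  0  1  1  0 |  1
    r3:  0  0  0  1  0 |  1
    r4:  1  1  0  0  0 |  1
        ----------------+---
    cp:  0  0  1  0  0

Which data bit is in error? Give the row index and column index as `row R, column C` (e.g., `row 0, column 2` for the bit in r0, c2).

row 4, column 1

Recompute each row's even parity and compare to rp:
  r0: data parity 0, sent rp 0 → ok
  r1: data parity 0, sent rp 0 → ok
  r2: data parity 1, sent rp 1 → ok
  r3: data parity 1, sent rp 1 → ok
  r4: data parity 0, sent rp 1 → mismatch
Recompute each column's even parity and compare to cp:
  c0: data parity 0, sent cp 0 → ok
  c1: data parity 1, sent cp 0 → mismatch
  c2: data parity 1, sent cp 1 → ok
  c3: data parity 0, sent cp 0 → ok
  c4: data parity 0, sent cp 0 → ok
Exactly one row (r4) and one column (c1) fail → the flipped bit is at their intersection.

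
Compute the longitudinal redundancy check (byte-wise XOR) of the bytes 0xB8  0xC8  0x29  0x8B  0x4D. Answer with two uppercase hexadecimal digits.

9F

XOR the bytes together:
  start with 0xB8
  0xB8 ⊕ 0xC8 = 0x70
  0x70 ⊕ 0x29 = 0x59
  0x59 ⊕ 0x8B = 0xD2
  0xD2 ⊕ 0x4D = 0x9F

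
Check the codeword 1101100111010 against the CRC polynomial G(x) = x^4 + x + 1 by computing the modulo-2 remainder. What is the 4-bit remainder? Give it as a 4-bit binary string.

Modulo-2 division of 1101100111010 by 10011:
  pos 0: 11011 XOR 10011 = 01000
  pos 1: 10000 XOR 10011 = 00011
  pos 4: 11011 XOR 10011 = 01000
  pos 5: 10001 XOR 10011 = 00010
  pos 8: 10010 XOR 10011 = 00001
Remainder = 0001 (nonzero — an error is detected).

0001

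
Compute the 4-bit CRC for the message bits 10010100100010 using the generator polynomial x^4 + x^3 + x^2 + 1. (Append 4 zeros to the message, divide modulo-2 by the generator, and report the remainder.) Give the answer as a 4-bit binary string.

1101

Append 4 zeros: 100101001000100000. Divide by 11101 (XOR where the leading bit is 1):
  pos 0: 10010 XOR 11101 = 01111
  pos 1: 11111 XOR 11101 = 00010
  pos 4: 10001 XOR 11101 = 01100
  pos 5: 11000 XOR 11101 = 00101
  pos 7: 10100 XOR 11101 = 01001
  pos 8: 10011 XOR 11101 = 01110
  pos 9: 11100 XOR 11101 = 00001
  pos 13: 10000 XOR 11101 = 01101
Remainder (last 4 bits) = 1101. This is the CRC / FCS.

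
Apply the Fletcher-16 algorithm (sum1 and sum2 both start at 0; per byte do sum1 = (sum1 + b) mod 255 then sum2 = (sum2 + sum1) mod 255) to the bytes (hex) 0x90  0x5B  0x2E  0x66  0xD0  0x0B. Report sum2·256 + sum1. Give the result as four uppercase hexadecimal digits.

C45C

Running sums (mod 255):
  after byte 0 (0x90): sum1=144, sum2=144
  after byte 1 (0x5B): sum1=235, sum2=124
  after byte 2 (0x2E): sum1=26, sum2=150
  after byte 3 (0x66): sum1=128, sum2=23
  after byte 4 (0xD0): sum1=81, sum2=104
  after byte 5 (0x0B): sum1=92, sum2=196
Checksum = sum2·256 + sum1 = 196·256 + 92 = 50268 = 0xC45C.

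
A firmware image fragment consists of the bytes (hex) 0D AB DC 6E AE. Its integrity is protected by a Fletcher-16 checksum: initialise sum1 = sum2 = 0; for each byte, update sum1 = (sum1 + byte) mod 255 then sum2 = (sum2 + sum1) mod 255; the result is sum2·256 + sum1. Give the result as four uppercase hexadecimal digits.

Running sums (mod 255):
  after byte 0 (0D): sum1=13, sum2=13
  after byte 1 (AB): sum1=184, sum2=197
  after byte 2 (DC): sum1=149, sum2=91
  after byte 3 (6E): sum1=4, sum2=95
  after byte 4 (AE): sum1=178, sum2=18
Checksum = sum2·256 + sum1 = 18·256 + 178 = 4786 = 0x12B2.

12B2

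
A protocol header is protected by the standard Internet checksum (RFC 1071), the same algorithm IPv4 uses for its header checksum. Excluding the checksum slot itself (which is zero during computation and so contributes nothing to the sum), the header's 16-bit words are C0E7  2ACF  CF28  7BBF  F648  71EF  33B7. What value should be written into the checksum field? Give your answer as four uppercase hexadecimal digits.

2D71

One's-complement addition (fold any carry out of bit 15 back into bit 0):
  0xC0E7 + 0x2ACF = 0x0EBB6
  0xEBB6 + 0xCF28 = 0x1BADE → wrap carry → 0xBADF
  0xBADF + 0x7BBF = 0x1369E → wrap carry → 0x369F
  0x369F + 0xF648 = 0x12CE7 → wrap carry → 0x2CE8
  0x2CE8 + 0x71EF = 0x09ED7
  0x9ED7 + 0x33B7 = 0x0D28E
One's-complement sum = 0xD28E.
Checksum = ~0xD28E & 0xFFFF = 0x2D71.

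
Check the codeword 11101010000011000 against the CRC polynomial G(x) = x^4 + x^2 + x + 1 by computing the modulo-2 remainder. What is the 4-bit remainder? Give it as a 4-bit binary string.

Modulo-2 division of 11101010000011000 by 10111:
  pos 0: 11101 XOR 10111 = 01010
  pos 1: 10100 XOR 10111 = 00011
  pos 4: 11100 XOR 10111 = 01011
  pos 5: 10110 XOR 10111 = 00001
  pos 9: 10011 XOR 10111 = 00100
  pos 11: 10000 XOR 10111 = 00111
Remainder = 1110 (nonzero — an error is detected).

1110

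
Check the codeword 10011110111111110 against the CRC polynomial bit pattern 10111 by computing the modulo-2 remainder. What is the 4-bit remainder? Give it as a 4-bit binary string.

Modulo-2 division of 10011110111111110 by 10111:
  pos 0: 10011 XOR 10111 = 00100
  pos 2: 10011 XOR 10111 = 00100
  pos 4: 10001 XOR 10111 = 00110
  pos 6: 11011 XOR 10111 = 01100
  pos 7: 11001 XOR 10111 = 01110
  pos 8: 11101 XOR 10111 = 01010
  pos 9: 10101 XOR 10111 = 00010
  pos 12: 10110 XOR 10111 = 00001
Remainder = 0001 (nonzero — an error is detected).

0001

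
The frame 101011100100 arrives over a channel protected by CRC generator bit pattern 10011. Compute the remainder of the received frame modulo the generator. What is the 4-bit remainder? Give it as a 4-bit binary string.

Modulo-2 division of 101011100100 by 10011:
  pos 0: 10101 XOR 10011 = 00110
  pos 2: 11011 XOR 10011 = 01000
  pos 3: 10000 XOR 10011 = 00011
  pos 6: 11010 XOR 10011 = 01001
  pos 7: 10010 XOR 10011 = 00001
Remainder = 0001 (nonzero — an error is detected).

0001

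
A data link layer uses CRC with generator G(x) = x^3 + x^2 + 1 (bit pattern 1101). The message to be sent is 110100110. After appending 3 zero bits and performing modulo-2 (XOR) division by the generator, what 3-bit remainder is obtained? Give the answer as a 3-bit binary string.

100

Append 3 zeros: 110100110000. Divide by 1101 (XOR where the leading bit is 1):
  pos 0: 1101 XOR 1101 = 0000
  pos 6: 1100 XOR 1101 = 0001
Remainder (last 3 bits) = 100. This is the CRC / FCS.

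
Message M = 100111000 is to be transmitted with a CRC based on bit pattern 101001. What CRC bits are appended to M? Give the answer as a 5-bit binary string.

Append 5 zeros: 10011100000000. Divide by 101001 (XOR where the leading bit is 1):
  pos 0: 100111 XOR 101001 = 001110
  pos 2: 111000 XOR 101001 = 010001
  pos 3: 100010 XOR 101001 = 001011
  pos 5: 101100 XOR 101001 = 000101
  pos 8: 101000 XOR 101001 = 000001
Remainder (last 5 bits) = 00001. This is the CRC / FCS.

00001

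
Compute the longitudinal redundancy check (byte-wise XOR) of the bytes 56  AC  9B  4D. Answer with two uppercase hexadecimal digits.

XOR the bytes together:
  start with 0x56
  0x56 ⊕ 0xAC = 0xFA
  0xFA ⊕ 0x9B = 0x61
  0x61 ⊕ 0x4D = 0x2C

2C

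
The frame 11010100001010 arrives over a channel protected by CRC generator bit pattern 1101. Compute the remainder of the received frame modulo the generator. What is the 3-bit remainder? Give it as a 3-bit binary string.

101

Modulo-2 division of 11010100001010 by 1101:
  pos 0: 1101 XOR 1101 = 0000
  pos 5: 1000 XOR 1101 = 0101
  pos 6: 1010 XOR 1101 = 0111
  pos 7: 1111 XOR 1101 = 0010
  pos 9: 1001 XOR 1101 = 0100
  pos 10: 1000 XOR 1101 = 0101
Remainder = 101 (nonzero — an error is detected).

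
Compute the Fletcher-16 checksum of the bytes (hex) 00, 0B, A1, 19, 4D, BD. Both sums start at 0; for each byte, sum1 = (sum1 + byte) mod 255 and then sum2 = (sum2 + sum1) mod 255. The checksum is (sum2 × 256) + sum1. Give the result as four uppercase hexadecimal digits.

Running sums (mod 255):
  after byte 0 (00): sum1=0, sum2=0
  after byte 1 (0B): sum1=11, sum2=11
  after byte 2 (A1): sum1=172, sum2=183
  after byte 3 (19): sum1=197, sum2=125
  after byte 4 (4D): sum1=19, sum2=144
  after byte 5 (BD): sum1=208, sum2=97
Checksum = sum2·256 + sum1 = 97·256 + 208 = 25040 = 0x61D0.

61D0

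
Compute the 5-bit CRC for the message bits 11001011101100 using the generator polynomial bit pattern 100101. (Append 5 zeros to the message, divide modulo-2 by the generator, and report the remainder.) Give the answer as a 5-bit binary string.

01100

Append 5 zeros: 1100101110110000000. Divide by 100101 (XOR where the leading bit is 1):
  pos 0: 110010 XOR 100101 = 010111
  pos 1: 101111 XOR 100101 = 001010
  pos 3: 101011 XOR 100101 = 001110
  pos 5: 111001 XOR 100101 = 011100
  pos 6: 111001 XOR 100101 = 011100
  pos 7: 111000 XOR 100101 = 011101
  pos 8: 111010 XOR 100101 = 011111
  pos 9: 111110 XOR 100101 = 011011
  pos 10: 110110 XOR 100101 = 010011
  pos 11: 100110 XOR 100101 = 000011
Remainder (last 5 bits) = 01100. This is the CRC / FCS.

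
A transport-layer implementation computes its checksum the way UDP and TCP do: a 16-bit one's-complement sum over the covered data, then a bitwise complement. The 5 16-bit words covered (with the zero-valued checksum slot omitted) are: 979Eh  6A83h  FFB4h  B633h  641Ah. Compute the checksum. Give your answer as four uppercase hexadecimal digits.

One's-complement addition (fold any carry out of bit 15 back into bit 0):
  0x979E + 0x6A83 = 0x10221 → wrap carry → 0x0222
  0x0222 + 0xFFB4 = 0x101D6 → wrap carry → 0x01D7
  0x01D7 + 0xB633 = 0x0B80A
  0xB80A + 0x641A = 0x11C24 → wrap carry → 0x1C25
One's-complement sum = 0x1C25.
Checksum = ~0x1C25 & 0xFFFF = 0xE3DA.

E3DA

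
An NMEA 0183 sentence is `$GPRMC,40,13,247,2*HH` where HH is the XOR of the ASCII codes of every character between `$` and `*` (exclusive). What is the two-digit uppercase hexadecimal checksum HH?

4E

XOR the ASCII codes of the payload characters:
  'G' = 0x47 → acc = 0x47
  'P' = 0x50 → acc = 0x17
  'R' = 0x52 → acc = 0x45
  'M' = 0x4D → acc = 0x08
  'C' = 0x43 → acc = 0x4B
  ',' = 0x2C → acc = 0x67
  '4' = 0x34 → acc = 0x53
  '0' = 0x30 → acc = 0x63
  ',' = 0x2C → acc = 0x4F
  '1' = 0x31 → acc = 0x7E
  '3' = 0x33 → acc = 0x4D
  ',' = 0x2C → acc = 0x61
  '2' = 0x32 → acc = 0x53
  '4' = 0x34 → acc = 0x67
  '7' = 0x37 → acc = 0x50
  ',' = 0x2C → acc = 0x7C
  '2' = 0x32 → acc = 0x4E
Checksum = 0x4E.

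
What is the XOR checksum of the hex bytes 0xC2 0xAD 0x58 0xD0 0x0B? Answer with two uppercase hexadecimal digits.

EC

XOR the bytes together:
  start with 0xC2
  0xC2 ⊕ 0xAD = 0x6F
  0x6F ⊕ 0x58 = 0x37
  0x37 ⊕ 0xD0 = 0xE7
  0xE7 ⊕ 0x0B = 0xEC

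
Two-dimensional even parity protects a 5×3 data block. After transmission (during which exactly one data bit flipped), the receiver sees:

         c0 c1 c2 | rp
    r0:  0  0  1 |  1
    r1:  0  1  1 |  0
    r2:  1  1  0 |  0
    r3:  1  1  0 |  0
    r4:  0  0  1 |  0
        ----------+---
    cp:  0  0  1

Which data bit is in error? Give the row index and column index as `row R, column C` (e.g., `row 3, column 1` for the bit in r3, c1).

Recompute each row's even parity and compare to rp:
  r0: data parity 1, sent rp 1 → ok
  r1: data parity 0, sent rp 0 → ok
  r2: data parity 0, sent rp 0 → ok
  r3: data parity 0, sent rp 0 → ok
  r4: data parity 1, sent rp 0 → mismatch
Recompute each column's even parity and compare to cp:
  c0: data parity 0, sent cp 0 → ok
  c1: data parity 1, sent cp 0 → mismatch
  c2: data parity 1, sent cp 1 → ok
Exactly one row (r4) and one column (c1) fail → the flipped bit is at their intersection.

row 4, column 1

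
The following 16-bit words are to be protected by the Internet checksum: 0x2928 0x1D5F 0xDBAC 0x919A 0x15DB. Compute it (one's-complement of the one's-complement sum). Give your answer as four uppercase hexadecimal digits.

One's-complement addition (fold any carry out of bit 15 back into bit 0):
  0x2928 + 0x1D5F = 0x04687
  0x4687 + 0xDBAC = 0x12233 → wrap carry → 0x2234
  0x2234 + 0x919A = 0x0B3CE
  0xB3CE + 0x15DB = 0x0C9A9
One's-complement sum = 0xC9A9.
Checksum = ~0xC9A9 & 0xFFFF = 0x3656.

3656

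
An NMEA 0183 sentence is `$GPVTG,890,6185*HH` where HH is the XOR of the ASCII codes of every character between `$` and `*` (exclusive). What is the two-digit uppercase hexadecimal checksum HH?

69

XOR the ASCII codes of the payload characters:
  'G' = 0x47 → acc = 0x47
  'P' = 0x50 → acc = 0x17
  'V' = 0x56 → acc = 0x41
  'T' = 0x54 → acc = 0x15
  'G' = 0x47 → acc = 0x52
  ',' = 0x2C → acc = 0x7E
  '8' = 0x38 → acc = 0x46
  '9' = 0x39 → acc = 0x7F
  '0' = 0x30 → acc = 0x4F
  ',' = 0x2C → acc = 0x63
  '6' = 0x36 → acc = 0x55
  '1' = 0x31 → acc = 0x64
  '8' = 0x38 → acc = 0x5C
  '5' = 0x35 → acc = 0x69
Checksum = 0x69.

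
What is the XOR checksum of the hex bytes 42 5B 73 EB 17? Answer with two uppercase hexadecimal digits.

96

XOR the bytes together:
  start with 0x42
  0x42 ⊕ 0x5B = 0x19
  0x19 ⊕ 0x73 = 0x6A
  0x6A ⊕ 0xEB = 0x81
  0x81 ⊕ 0x17 = 0x96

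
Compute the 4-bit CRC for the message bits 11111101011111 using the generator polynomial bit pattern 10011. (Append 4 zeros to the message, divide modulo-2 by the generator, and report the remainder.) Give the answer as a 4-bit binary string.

1100

Append 4 zeros: 111111010111110000. Divide by 10011 (XOR where the leading bit is 1):
  pos 0: 11111 XOR 10011 = 01100
  pos 1: 11001 XOR 10011 = 01010
  pos 2: 10100 XOR 10011 = 00111
  pos 4: 11110 XOR 10011 = 01101
  pos 5: 11011 XOR 10011 = 01000
  pos 6: 10001 XOR 10011 = 00010
  pos 9: 10111 XOR 10011 = 00100
  pos 11: 10000 XOR 10011 = 00011
Remainder (last 4 bits) = 1100. This is the CRC / FCS.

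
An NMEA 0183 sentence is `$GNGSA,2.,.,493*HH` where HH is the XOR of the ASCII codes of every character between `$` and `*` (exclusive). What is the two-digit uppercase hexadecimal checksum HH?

7C

XOR the ASCII codes of the payload characters:
  'G' = 0x47 → acc = 0x47
  'N' = 0x4E → acc = 0x09
  'G' = 0x47 → acc = 0x4E
  'S' = 0x53 → acc = 0x1D
  'A' = 0x41 → acc = 0x5C
  ',' = 0x2C → acc = 0x70
  '2' = 0x32 → acc = 0x42
  '.' = 0x2E → acc = 0x6C
  ',' = 0x2C → acc = 0x40
  '.' = 0x2E → acc = 0x6E
  ',' = 0x2C → acc = 0x42
  '4' = 0x34 → acc = 0x76
  '9' = 0x39 → acc = 0x4F
  '3' = 0x33 → acc = 0x7C
Checksum = 0x7C.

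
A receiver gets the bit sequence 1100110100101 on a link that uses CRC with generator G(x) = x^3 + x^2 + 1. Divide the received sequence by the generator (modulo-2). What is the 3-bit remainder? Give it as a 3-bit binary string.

Modulo-2 division of 1100110100101 by 1101:
  pos 0: 1100 XOR 1101 = 0001
  pos 3: 1110 XOR 1101 = 0011
  pos 5: 1110 XOR 1101 = 0011
  pos 7: 1101 XOR 1101 = 0000
Remainder = 001 (nonzero — an error is detected).

001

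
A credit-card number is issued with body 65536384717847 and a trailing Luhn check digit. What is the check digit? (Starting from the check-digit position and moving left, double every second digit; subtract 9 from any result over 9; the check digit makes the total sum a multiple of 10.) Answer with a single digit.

Partial digits right→left: 7 4 8 7 1 7 4 8 3 6 3 5 5 6
Double every second digit counting from the check-digit position (so the 1st, 3rd, 5th, ... of the partial from the right).
  doubled (with −9 where >9): 5 7 2 8 6 6 1 → sum 35
  kept as-is: 4 7 7 8 6 5 6 → sum 43
Total = 35 + 43 = 78.
Check digit = (10 − (78 mod 10)) mod 10 = 2.

2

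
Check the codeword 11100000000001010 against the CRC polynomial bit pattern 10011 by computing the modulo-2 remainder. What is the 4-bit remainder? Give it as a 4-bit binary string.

Modulo-2 division of 11100000000001010 by 10011:
  pos 0: 11100 XOR 10011 = 01111
  pos 1: 11110 XOR 10011 = 01101
  pos 2: 11010 XOR 10011 = 01001
  pos 3: 10010 XOR 10011 = 00001
  pos 7: 10000 XOR 10011 = 00011
  pos 10: 11010 XOR 10011 = 01001
  pos 11: 10011 XOR 10011 = 00000
Remainder = 0000 (zero — the frame passes the CRC check).

0000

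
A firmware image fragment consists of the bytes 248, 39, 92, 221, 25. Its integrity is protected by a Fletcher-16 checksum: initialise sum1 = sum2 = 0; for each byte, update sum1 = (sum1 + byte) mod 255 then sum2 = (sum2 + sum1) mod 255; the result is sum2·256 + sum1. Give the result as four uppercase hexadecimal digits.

Running sums (mod 255):
  after byte 0 (248): sum1=248, sum2=248
  after byte 1 (39): sum1=32, sum2=25
  after byte 2 (92): sum1=124, sum2=149
  after byte 3 (221): sum1=90, sum2=239
  after byte 4 (25): sum1=115, sum2=99
Checksum = sum2·256 + sum1 = 99·256 + 115 = 25459 = 0x6373.

6373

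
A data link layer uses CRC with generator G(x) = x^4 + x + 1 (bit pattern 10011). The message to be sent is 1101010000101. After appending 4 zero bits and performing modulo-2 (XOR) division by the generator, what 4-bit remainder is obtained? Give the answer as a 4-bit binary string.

1111

Append 4 zeros: 11010100001010000. Divide by 10011 (XOR where the leading bit is 1):
  pos 0: 11010 XOR 10011 = 01001
  pos 1: 10011 XOR 10011 = 00000
  pos 10: 10100 XOR 10011 = 00111
  pos 12: 11100 XOR 10011 = 01111
Remainder (last 4 bits) = 1111. This is the CRC / FCS.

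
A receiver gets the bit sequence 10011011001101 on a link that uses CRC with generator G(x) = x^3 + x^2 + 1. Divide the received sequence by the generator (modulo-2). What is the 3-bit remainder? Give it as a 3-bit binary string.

Modulo-2 division of 10011011001101 by 1101:
  pos 0: 1001 XOR 1101 = 0100
  pos 1: 1001 XOR 1101 = 0100
  pos 2: 1000 XOR 1101 = 0101
  pos 3: 1011 XOR 1101 = 0110
  pos 4: 1101 XOR 1101 = 0000
  pos 10: 1101 XOR 1101 = 0000
Remainder = 000 (zero — the frame passes the CRC check).

000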